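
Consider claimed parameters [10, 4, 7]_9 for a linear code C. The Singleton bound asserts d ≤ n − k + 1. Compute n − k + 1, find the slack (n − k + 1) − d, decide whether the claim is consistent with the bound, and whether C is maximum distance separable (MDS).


Singleton RHS = n − k + 1 = 7, slack = 0, bound satisfied, MDS.

Singleton bound: d ≤ n − k + 1.
Here n = 10, k = 4, so n − k + 1 = 7.
Given d = 7, check d ≤ 7: YES.
Slack = (n − k + 1) − d = 0.
The code is MDS (slack = 0).
Description: the claimed parameters are [10, 4, 7]_9; such a code would be MDS (meets Singleton bound).


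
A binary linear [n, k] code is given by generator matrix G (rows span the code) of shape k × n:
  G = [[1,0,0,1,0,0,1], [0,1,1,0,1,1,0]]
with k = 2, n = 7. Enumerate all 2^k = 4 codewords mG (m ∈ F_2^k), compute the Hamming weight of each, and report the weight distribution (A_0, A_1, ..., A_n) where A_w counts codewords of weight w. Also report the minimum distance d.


Weight distribution: A_0 = 1, A_3 = 1, A_4 = 1, A_7 = 1. Minimum distance d = 3.

Enumerate all 2^2 = 4 messages m ∈ F_2^2.
For each, compute codeword c = mG in F_2^7, then tally its weight.
  m = 00 → c = 0000000, weight = 0.
  m = 10 → c = 1001001, weight = 3.
  m = 01 → c = 0110110, weight = 4.
  m = 11 → c = 1111111, weight = 7.
Tally weights:
  weight 0: 1 codewords.
  weight 3: 1 codewords.
  weight 4: 1 codewords.
  weight 7: 1 codewords.
Minimum distance d = smallest w > 0 with A_w > 0 = 3.
Sanity: Σ A_w = 4 = 2^2 = 4 ✓.


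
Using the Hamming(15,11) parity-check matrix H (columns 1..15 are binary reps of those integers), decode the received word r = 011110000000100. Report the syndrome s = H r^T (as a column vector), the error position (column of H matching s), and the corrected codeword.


s = (1, 1, 0, 1)^T, error position = 13, corrected codeword c = 011110000000000

Compute s = H r^T mod 2 one row at a time:
  s_1 = 0 + 0 + 0 + 0 + 0 + 1 + 0 + 0 = 1 ≡ 1 (mod 2).
  s_2 = 1 + 1 + 0 + 0 + 0 + 1 + 0 + 0 = 3 ≡ 1 (mod 2).
  s_3 = 1 + 1 + 0 + 0 + 0 + 0 + 0 + 0 = 2 ≡ 0 (mod 2).
  s_4 = 0 + 1 + 1 + 0 + 0 + 0 + 1 + 0 = 3 ≡ 1 (mod 2).
s = (1, 1, 0, 1)^T — this equals column 13 of H (binary 1101), so error is at position 13.
Correct: flip bit 13 of r = 011110000000100 to get c = 011110000000000.


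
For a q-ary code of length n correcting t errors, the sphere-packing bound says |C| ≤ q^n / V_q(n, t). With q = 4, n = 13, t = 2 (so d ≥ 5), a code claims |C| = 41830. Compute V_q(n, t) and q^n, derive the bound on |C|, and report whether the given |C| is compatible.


V_q(n, t) = 742, q^n = 67108864, Hamming bound = 90443, |C| = 41830 ≤ bound (satisfied).

Step 1: Compute V_q(n, t) = Σ_{j=0}^2 C(n, j) (q−1)^j.
  j = 0: C(13,0)·(3)^0 = 1·1 = 1.
  j = 1: C(13,1)·(3)^1 = 13·3 = 39.
  j = 2: C(13,2)·(3)^2 = 78·9 = 702.
  V_q(n, t) = 1 + 39 + 702 = 742.
Step 2: q^n = 4^13 = 67108864.
Step 3: Hamming bound ⌊q^n / V_q(n,t)⌋ = ⌊67108864/742⌋ = 90443.
Step 4: Compare |C| = 41830 to 90443: satisfied.
The claimed |C| lies below the Hamming bound.


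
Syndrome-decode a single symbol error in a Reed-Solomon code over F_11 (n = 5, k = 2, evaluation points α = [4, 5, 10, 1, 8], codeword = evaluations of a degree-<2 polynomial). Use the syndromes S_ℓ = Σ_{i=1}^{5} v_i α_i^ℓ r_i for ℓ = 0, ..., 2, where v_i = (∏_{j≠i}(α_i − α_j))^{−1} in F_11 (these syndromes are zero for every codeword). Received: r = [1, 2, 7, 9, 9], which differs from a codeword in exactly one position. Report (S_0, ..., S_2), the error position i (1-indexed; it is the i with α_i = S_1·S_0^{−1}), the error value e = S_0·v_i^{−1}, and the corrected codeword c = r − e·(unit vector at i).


S = (6, 4, 10), error at position 5, error magnitude e = 4, c = [1, 2, 7, 9, 5].

Step 1: column multipliers v_i = (∏_{j≠i}(α_i − α_j))^{−1} mod 11.
  i = 1 (α = 4): (4−5)(4−10)(4−1)(4−8) = (−1)·(−6)·3·(−4) = −72 ≡ 5, so v_1 = 5^{−1} = 9 (mod 11).
  i = 2 (α = 5): (5−4)(5−10)(5−1)(5−8) = 1·(−5)·4·(−3) = 60 ≡ 5, so v_2 = 5^{−1} = 9 (mod 11).
  i = 3 (α = 10): (10−4)(10−5)(10−1)(10−8) = 6·5·9·2 = 540 ≡ 1, so v_3 = 1^{−1} = 1 (mod 11).
  i = 4 (α = 1): (1−4)(1−5)(1−10)(1−8) = (−3)·(−4)·(−9)·(−7) = 756 ≡ 8, so v_4 = 8^{−1} = 7 (mod 11).
  i = 5 (α = 8): (8−4)(8−5)(8−10)(8−1) = 4·3·(−2)·7 = −168 ≡ 8, so v_5 = 8^{−1} = 7 (mod 11).
  v = [9, 9, 1, 7, 7].
Step 2: syndromes of r = [1, 2, 7, 9, 9] (all sums mod 11).
  S_0 = Σ v_i r_i = 9·1 + 9·2 + 1·7 + 7·9 + 7·9 = 160 ≡ 6.
  S_1 = Σ v_i α_i r_i = 9·4·1 + 9·5·2 + 1·10·7 + 7·1·9 + 7·8·9 = 763 ≡ 4.
  α_i^2 mod 11 = [5, 3, 1, 1, 9].
  S_2 = Σ v_i α_i^2 r_i = 9·5·1 + 9·3·2 + 1·1·7 + 7·1·9 + 7·9·9 = 736 ≡ 10.
  S = (6, 4, 10) ≠ 0, so r is not a codeword (an error is present).
Step 3: locate the error. For a single error e at position i, S_ℓ = v_i·e·α_i^ℓ, so α_err = S_1/S_0.
  S_0^{−1} = 6^{−1} = 2 (mod 11), so α_err = 4·2 = 8 ≡ 8 = α_5. Error position i = 5.
  Consistency check: S_2/S_1 = 10·3 = 30 ≡ 8 = α_err ✓ (single-error assumption holds).
Step 4: error magnitude e = S_0/v_5 = S_0·∏_{j≠5}(α_5 − α_j) = 6·8 = 48 ≡ 4 (mod 11).
Step 5: correct position 5: c_5 = r_5 − e = 9 − 4 ≡ 5 (mod 11). Hence c = [1, 2, 7, 9, 5].
  Check: interpolating c through the α_i gives m(x) = 8 + 1·x (degree < 2) with m(α_i) = c_i for every i, so c is indeed a codeword.


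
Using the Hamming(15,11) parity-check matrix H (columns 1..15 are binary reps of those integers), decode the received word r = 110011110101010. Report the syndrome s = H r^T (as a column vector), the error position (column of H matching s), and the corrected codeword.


s = (0, 1, 1, 1)^T, error position = 7, corrected codeword c = 110011010101010

Compute s = H r^T mod 2 one row at a time:
  s_1 = 1 + 0 + 1 + 0 + 1 + 0 + 1 + 0 = 4 ≡ 0 (mod 2).
  s_2 = 0 + 1 + 1 + 1 + 1 + 0 + 1 + 0 = 5 ≡ 1 (mod 2).
  s_3 = 1 + 0 + 1 + 1 + 1 + 0 + 1 + 0 = 5 ≡ 1 (mod 2).
  s_4 = 1 + 0 + 1 + 1 + 0 + 0 + 0 + 0 = 3 ≡ 1 (mod 2).
s = (0, 1, 1, 1)^T — this equals column 7 of H (binary 0111), so error is at position 7.
Correct: flip bit 7 of r = 110011110101010 to get c = 110011010101010.


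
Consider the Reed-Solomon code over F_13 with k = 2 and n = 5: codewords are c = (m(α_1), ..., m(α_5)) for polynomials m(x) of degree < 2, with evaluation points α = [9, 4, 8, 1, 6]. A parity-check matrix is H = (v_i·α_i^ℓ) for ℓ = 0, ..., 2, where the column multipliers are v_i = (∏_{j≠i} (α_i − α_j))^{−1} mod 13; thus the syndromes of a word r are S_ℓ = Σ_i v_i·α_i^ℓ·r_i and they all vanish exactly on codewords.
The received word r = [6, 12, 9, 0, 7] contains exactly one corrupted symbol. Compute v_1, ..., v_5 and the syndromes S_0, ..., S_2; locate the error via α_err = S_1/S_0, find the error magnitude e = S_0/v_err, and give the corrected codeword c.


S = (8, 12, 5), error at position 3, error magnitude e = 7, c = [6, 12, 2, 0, 7].

Step 1: column multipliers v_i = (∏_{j≠i}(α_i − α_j))^{−1} mod 13.
  i = 1 (α = 9): (9−4)(9−8)(9−1)(9−6) = 5·1·8·3 = 120 ≡ 3, so v_1 = 3^{−1} = 9 (mod 13).
  i = 2 (α = 4): (4−9)(4−8)(4−1)(4−6) = (−5)·(−4)·3·(−2) = −120 ≡ 10, so v_2 = 10^{−1} = 4 (mod 13).
  i = 3 (α = 8): (8−9)(8−4)(8−1)(8−6) = (−1)·4·7·2 = −56 ≡ 9, so v_3 = 9^{−1} = 3 (mod 13).
  i = 4 (α = 1): (1−9)(1−4)(1−8)(1−6) = (−8)·(−3)·(−7)·(−5) = 840 ≡ 8, so v_4 = 8^{−1} = 5 (mod 13).
  i = 5 (α = 6): (6−9)(6−4)(6−8)(6−1) = (−3)·2·(−2)·5 = 60 ≡ 8, so v_5 = 8^{−1} = 5 (mod 13).
  v = [9, 4, 3, 5, 5].
Step 2: syndromes of r = [6, 12, 9, 0, 7] (all sums mod 13).
  S_0 = Σ v_i r_i = 9·6 + 4·12 + 3·9 + 5·0 + 5·7 = 164 ≡ 8.
  S_1 = Σ v_i α_i r_i = 9·9·6 + 4·4·12 + 3·8·9 + 5·1·0 + 5·6·7 = 1104 ≡ 12.
  α_i^2 mod 13 = [3, 3, 12, 1, 10].
  S_2 = Σ v_i α_i^2 r_i = 9·3·6 + 4·3·12 + 3·12·9 + 5·1·0 + 5·10·7 = 980 ≡ 5.
  S = (8, 12, 5) ≠ 0, so r is not a codeword (an error is present).
Step 3: locate the error. For a single error e at position i, S_ℓ = v_i·e·α_i^ℓ, so α_err = S_1/S_0.
  S_0^{−1} = 8^{−1} = 5 (mod 13), so α_err = 12·5 = 60 ≡ 8 = α_3. Error position i = 3.
  Consistency check: S_2/S_1 = 5·12 = 60 ≡ 8 = α_err ✓ (single-error assumption holds).
Step 4: error magnitude e = S_0/v_3 = S_0·∏_{j≠3}(α_3 − α_j) = 8·9 = 72 ≡ 7 (mod 13).
Step 5: correct position 3: c_3 = r_3 − e = 9 − 7 ≡ 2 (mod 13). Hence c = [6, 12, 2, 0, 7].
  Check: interpolating c through the α_i gives m(x) = 9 + 4·x (degree < 2) with m(α_i) = c_i for every i, so c is indeed a codeword.


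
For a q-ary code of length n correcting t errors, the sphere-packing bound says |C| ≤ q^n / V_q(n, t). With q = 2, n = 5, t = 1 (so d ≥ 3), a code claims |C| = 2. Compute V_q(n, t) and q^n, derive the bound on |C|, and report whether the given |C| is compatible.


V_q(n, t) = 6, q^n = 32, Hamming bound = 5, |C| = 2 ≤ bound (satisfied).

Step 1: Compute V_q(n, t) = Σ_{j=0}^1 C(n, j) (q−1)^j.
  j = 0: C(5,0)·(1)^0 = 1·1 = 1.
  j = 1: C(5,1)·(1)^1 = 5·1 = 5.
  V_q(n, t) = 1 + 5 = 6.
Step 2: q^n = 2^5 = 32.
Step 3: Hamming bound ⌊q^n / V_q(n,t)⌋ = ⌊32/6⌋ = 5.
Step 4: Compare |C| = 2 to 5: satisfied.
The claimed |C| lies below the Hamming bound.


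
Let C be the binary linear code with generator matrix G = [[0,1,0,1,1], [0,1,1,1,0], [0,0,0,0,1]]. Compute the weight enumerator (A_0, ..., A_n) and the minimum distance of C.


Weight distribution: A_0 = 1, A_1 = 2, A_2 = 2, A_3 = 2, A_4 = 1. Minimum distance d = 1.

Enumerate all 2^3 = 8 messages m ∈ F_2^3.
For each, compute codeword c = mG in F_2^5, then tally its weight.
  m = 000 → c = 00000, weight = 0.
  m = 100 → c = 01011, weight = 3.
  m = 010 → c = 01110, weight = 3.
  m = 110 → c = 00101, weight = 2.
  m = 001 → c = 00001, weight = 1.
  m = 101 → c = 01010, weight = 2.
  m = 011 → c = 01111, weight = 4.
  m = 111 → c = 00100, weight = 1.
Tally weights:
  weight 0: 1 codewords.
  weight 1: 2 codewords.
  weight 2: 2 codewords.
  weight 3: 2 codewords.
  weight 4: 1 codewords.
Minimum distance d = smallest w > 0 with A_w > 0 = 1.
Sanity: Σ A_w = 8 = 2^3 = 8 ✓.


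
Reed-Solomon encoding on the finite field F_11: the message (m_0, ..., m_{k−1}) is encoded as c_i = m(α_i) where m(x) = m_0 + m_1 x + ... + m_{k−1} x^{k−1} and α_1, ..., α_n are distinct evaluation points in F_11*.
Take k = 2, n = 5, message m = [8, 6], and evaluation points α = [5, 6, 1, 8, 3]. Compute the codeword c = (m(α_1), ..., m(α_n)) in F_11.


c = [5, 0, 3, 1, 4]

Message polynomial: m(x) = 8 + 6·x (mod 11).
For each evaluation point α_i, compute m(α_i) mod 11:
  α_1 = 5: Horner steps 6 → 5, so m(5) = 5.
  α_2 = 6: Horner steps 6 → 0, so m(6) = 0.
  α_3 = 1: Horner steps 6 → 3, so m(1) = 3.
  α_4 = 8: Horner steps 6 → 1, so m(8) = 1.
  α_5 = 3: Horner steps 6 → 4, so m(3) = 4.
Codeword c = [5, 0, 3, 1, 4] ∈ F_11^5.


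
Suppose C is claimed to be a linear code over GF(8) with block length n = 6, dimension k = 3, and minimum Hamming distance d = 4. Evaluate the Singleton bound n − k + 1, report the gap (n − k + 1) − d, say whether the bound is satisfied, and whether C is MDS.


Singleton RHS = n − k + 1 = 4, slack = 0, bound satisfied, MDS.

Singleton bound: d ≤ n − k + 1.
Here n = 6, k = 3, so n − k + 1 = 4.
Given d = 4, check d ≤ 4: YES.
Slack = (n − k + 1) − d = 0.
The code is MDS (slack = 0).
Description: the claimed parameters are [6, 3, 4]_8; such a code would be MDS (meets Singleton bound).


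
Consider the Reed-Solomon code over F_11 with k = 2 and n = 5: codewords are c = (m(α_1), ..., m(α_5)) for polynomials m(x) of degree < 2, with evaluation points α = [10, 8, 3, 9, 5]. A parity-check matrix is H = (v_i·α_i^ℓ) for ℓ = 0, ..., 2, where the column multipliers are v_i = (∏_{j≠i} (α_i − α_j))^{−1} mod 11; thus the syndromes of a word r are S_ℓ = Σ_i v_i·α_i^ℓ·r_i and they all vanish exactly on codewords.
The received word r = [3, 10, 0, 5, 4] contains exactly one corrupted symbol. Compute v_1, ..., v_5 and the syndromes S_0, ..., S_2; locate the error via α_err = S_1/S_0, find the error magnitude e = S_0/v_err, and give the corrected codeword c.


S = (9, 4, 3), error at position 4, error magnitude e = 4, c = [3, 10, 0, 1, 4].

Step 1: column multipliers v_i = (∏_{j≠i}(α_i − α_j))^{−1} mod 11.
  i = 1 (α = 10): (10−8)(10−3)(10−9)(10−5) = 2·7·1·5 = 70 ≡ 4, so v_1 = 4^{−1} = 3 (mod 11).
  i = 2 (α = 8): (8−10)(8−3)(8−9)(8−5) = (−2)·5·(−1)·3 = 30 ≡ 8, so v_2 = 8^{−1} = 7 (mod 11).
  i = 3 (α = 3): (3−10)(3−8)(3−9)(3−5) = (−7)·(−5)·(−6)·(−2) = 420 ≡ 2, so v_3 = 2^{−1} = 6 (mod 11).
  i = 4 (α = 9): (9−10)(9−8)(9−3)(9−5) = (−1)·1·6·4 = −24 ≡ 9, so v_4 = 9^{−1} = 5 (mod 11).
  i = 5 (α = 5): (5−10)(5−8)(5−3)(5−9) = (−5)·(−3)·2·(−4) = −120 ≡ 1, so v_5 = 1^{−1} = 1 (mod 11).
  v = [3, 7, 6, 5, 1].
Step 2: syndromes of r = [3, 10, 0, 5, 4] (all sums mod 11).
  S_0 = Σ v_i r_i = 3·3 + 7·10 + 6·0 + 5·5 + 1·4 = 108 ≡ 9.
  S_1 = Σ v_i α_i r_i = 3·10·3 + 7·8·10 + 6·3·0 + 5·9·5 + 1·5·4 = 895 ≡ 4.
  α_i^2 mod 11 = [1, 9, 9, 4, 3].
  S_2 = Σ v_i α_i^2 r_i = 3·1·3 + 7·9·10 + 6·9·0 + 5·4·5 + 1·3·4 = 751 ≡ 3.
  S = (9, 4, 3) ≠ 0, so r is not a codeword (an error is present).
Step 3: locate the error. For a single error e at position i, S_ℓ = v_i·e·α_i^ℓ, so α_err = S_1/S_0.
  S_0^{−1} = 9^{−1} = 5 (mod 11), so α_err = 4·5 = 20 ≡ 9 = α_4. Error position i = 4.
  Consistency check: S_2/S_1 = 3·3 = 9 ≡ 9 = α_err ✓ (single-error assumption holds).
Step 4: error magnitude e = S_0/v_4 = S_0·∏_{j≠4}(α_4 − α_j) = 9·9 = 81 ≡ 4 (mod 11).
Step 5: correct position 4: c_4 = r_4 − e = 5 − 4 ≡ 1 (mod 11). Hence c = [3, 10, 0, 1, 4].
  Check: interpolating c through the α_i gives m(x) = 5 + 2·x (degree < 2) with m(α_i) = c_i for every i, so c is indeed a codeword.


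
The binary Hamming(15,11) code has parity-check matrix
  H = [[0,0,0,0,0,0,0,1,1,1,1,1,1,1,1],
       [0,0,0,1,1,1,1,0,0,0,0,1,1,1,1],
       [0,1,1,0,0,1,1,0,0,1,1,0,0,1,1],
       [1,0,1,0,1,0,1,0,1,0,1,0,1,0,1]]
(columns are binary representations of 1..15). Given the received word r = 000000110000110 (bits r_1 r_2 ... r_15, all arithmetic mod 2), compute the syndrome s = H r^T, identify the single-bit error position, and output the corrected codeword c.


s = (1, 1, 0, 0)^T, error position = 12, corrected codeword c = 000000110001110

Compute s = H r^T mod 2 one row at a time:
  s_1 = 1 + 0 + 0 + 0 + 0 + 1 + 1 + 0 = 3 ≡ 1 (mod 2).
  s_2 = 0 + 0 + 0 + 1 + 0 + 1 + 1 + 0 = 3 ≡ 1 (mod 2).
  s_3 = 0 + 0 + 0 + 1 + 0 + 0 + 1 + 0 = 2 ≡ 0 (mod 2).
  s_4 = 0 + 0 + 0 + 1 + 0 + 0 + 1 + 0 = 2 ≡ 0 (mod 2).
s = (1, 1, 0, 0)^T — this equals column 12 of H (binary 1100), so error is at position 12.
Correct: flip bit 12 of r = 000000110000110 to get c = 000000110001110.


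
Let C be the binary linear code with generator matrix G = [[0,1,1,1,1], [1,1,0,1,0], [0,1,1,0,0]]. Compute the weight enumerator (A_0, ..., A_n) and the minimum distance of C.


Weight distribution: A_0 = 1, A_2 = 2, A_3 = 4, A_4 = 1. Minimum distance d = 2.

Enumerate all 2^3 = 8 messages m ∈ F_2^3.
For each, compute codeword c = mG in F_2^5, then tally its weight.
  m = 000 → c = 00000, weight = 0.
  m = 100 → c = 01111, weight = 4.
  m = 010 → c = 11010, weight = 3.
  m = 110 → c = 10101, weight = 3.
  m = 001 → c = 01100, weight = 2.
  m = 101 → c = 00011, weight = 2.
  m = 011 → c = 10110, weight = 3.
  m = 111 → c = 11001, weight = 3.
Tally weights:
  weight 0: 1 codewords.
  weight 2: 2 codewords.
  weight 3: 4 codewords.
  weight 4: 1 codewords.
Minimum distance d = smallest w > 0 with A_w > 0 = 2.
Sanity: Σ A_w = 8 = 2^3 = 8 ✓.


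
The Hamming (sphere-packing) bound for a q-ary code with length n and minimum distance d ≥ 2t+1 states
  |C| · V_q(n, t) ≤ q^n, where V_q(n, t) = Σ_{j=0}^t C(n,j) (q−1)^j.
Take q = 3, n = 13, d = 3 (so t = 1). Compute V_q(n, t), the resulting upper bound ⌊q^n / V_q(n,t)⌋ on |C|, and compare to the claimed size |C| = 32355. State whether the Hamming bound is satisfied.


V_q(n, t) = 27, q^n = 1594323, Hamming bound = 59049, |C| = 32355 ≤ bound (satisfied).

Step 1: Compute V_q(n, t) = Σ_{j=0}^1 C(n, j) (q−1)^j.
  j = 0: C(13,0)·(2)^0 = 1·1 = 1.
  j = 1: C(13,1)·(2)^1 = 13·2 = 26.
  V_q(n, t) = 1 + 26 = 27.
Step 2: q^n = 3^13 = 1594323.
Step 3: Hamming bound ⌊q^n / V_q(n,t)⌋ = ⌊1594323/27⌋ = 59049.
Step 4: Compare |C| = 32355 to 59049: satisfied.
The claimed |C| lies below the Hamming bound.


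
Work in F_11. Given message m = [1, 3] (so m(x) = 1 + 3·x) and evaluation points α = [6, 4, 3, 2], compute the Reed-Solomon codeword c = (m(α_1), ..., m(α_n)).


c = [8, 2, 10, 7]

Message polynomial: m(x) = 1 + 3·x (mod 11).
For each evaluation point α_i, compute m(α_i) mod 11:
  α_1 = 6: Horner steps 3 → 8, so m(6) = 8.
  α_2 = 4: Horner steps 3 → 2, so m(4) = 2.
  α_3 = 3: Horner steps 3 → 10, so m(3) = 10.
  α_4 = 2: Horner steps 3 → 7, so m(2) = 7.
Codeword c = [8, 2, 10, 7] ∈ F_11^4.


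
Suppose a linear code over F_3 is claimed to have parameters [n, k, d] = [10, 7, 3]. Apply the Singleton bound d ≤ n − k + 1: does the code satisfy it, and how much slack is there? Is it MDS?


Singleton RHS = n − k + 1 = 4, slack = 1, bound satisfied, not MDS.

Singleton bound: d ≤ n − k + 1.
Here n = 10, k = 7, so n − k + 1 = 4.
Given d = 3, check d ≤ 4: YES.
Slack = (n − k + 1) − d = 1.
The code is NOT MDS (slack = 1 > 0).
Description: the claimed parameters are [10, 7, 3]_3; such a code would be non-MDS.


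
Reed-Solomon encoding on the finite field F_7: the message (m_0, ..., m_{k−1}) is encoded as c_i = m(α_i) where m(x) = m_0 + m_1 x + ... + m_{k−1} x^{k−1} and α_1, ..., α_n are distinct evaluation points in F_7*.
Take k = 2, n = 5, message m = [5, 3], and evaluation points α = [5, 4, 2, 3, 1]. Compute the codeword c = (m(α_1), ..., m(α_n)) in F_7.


c = [6, 3, 4, 0, 1]

Message polynomial: m(x) = 5 + 3·x (mod 7).
For each evaluation point α_i, compute m(α_i) mod 7:
  α_1 = 5: Horner steps 3 → 6, so m(5) = 6.
  α_2 = 4: Horner steps 3 → 3, so m(4) = 3.
  α_3 = 2: Horner steps 3 → 4, so m(2) = 4.
  α_4 = 3: Horner steps 3 → 0, so m(3) = 0.
  α_5 = 1: Horner steps 3 → 1, so m(1) = 1.
Codeword c = [6, 3, 4, 0, 1] ∈ F_7^5.


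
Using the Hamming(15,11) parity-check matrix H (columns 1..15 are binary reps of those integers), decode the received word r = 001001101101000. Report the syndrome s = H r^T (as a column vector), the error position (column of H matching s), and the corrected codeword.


s = (1, 1, 0, 1)^T, error position = 13, corrected codeword c = 001001101101100

Compute s = H r^T mod 2 one row at a time:
  s_1 = 0 + 1 + 1 + 0 + 1 + 0 + 0 + 0 = 3 ≡ 1 (mod 2).
  s_2 = 0 + 0 + 1 + 1 + 1 + 0 + 0 + 0 = 3 ≡ 1 (mod 2).
  s_3 = 0 + 1 + 1 + 1 + 1 + 0 + 0 + 0 = 4 ≡ 0 (mod 2).
  s_4 = 0 + 1 + 0 + 1 + 1 + 0 + 0 + 0 = 3 ≡ 1 (mod 2).
s = (1, 1, 0, 1)^T — this equals column 13 of H (binary 1101), so error is at position 13.
Correct: flip bit 13 of r = 001001101101000 to get c = 001001101101100.


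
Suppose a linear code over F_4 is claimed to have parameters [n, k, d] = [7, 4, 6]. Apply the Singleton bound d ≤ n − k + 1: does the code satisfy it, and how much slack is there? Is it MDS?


Singleton RHS = n − k + 1 = 4, slack = -2, bound violated (no such code; not MDS).

Singleton bound: d ≤ n − k + 1.
Here n = 7, k = 4, so n − k + 1 = 4.
Given d = 6, check d ≤ 4: NO.
Slack = (n − k + 1) − d = -2.
The slack is negative: d = 6 exceeds n − k + 1 = 4 by 2, so the Singleton bound is violated and no linear [7, 4, 6]_4 code can exist. In particular it is not MDS (MDS requires d = n − k + 1 exactly).
Description: the claimed parameters are [7, 4, 6]_4; such a code would be impossible (violates the Singleton bound).


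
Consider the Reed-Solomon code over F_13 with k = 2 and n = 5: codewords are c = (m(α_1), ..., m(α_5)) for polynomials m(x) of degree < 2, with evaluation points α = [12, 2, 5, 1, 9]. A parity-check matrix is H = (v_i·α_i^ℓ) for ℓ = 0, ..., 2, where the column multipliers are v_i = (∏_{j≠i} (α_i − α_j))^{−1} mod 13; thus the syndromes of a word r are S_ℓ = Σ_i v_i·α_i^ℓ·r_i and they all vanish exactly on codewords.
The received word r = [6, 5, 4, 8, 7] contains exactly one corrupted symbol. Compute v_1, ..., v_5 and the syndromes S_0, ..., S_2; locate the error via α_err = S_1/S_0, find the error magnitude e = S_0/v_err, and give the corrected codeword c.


S = (7, 7, 7), error at position 4, error magnitude e = 7, c = [6, 5, 4, 1, 7].

Step 1: column multipliers v_i = (∏_{j≠i}(α_i − α_j))^{−1} mod 13.
  i = 1 (α = 12): (12−2)(12−5)(12−1)(12−9) = 10·7·11·3 = 2310 ≡ 9, so v_1 = 9^{−1} = 3 (mod 13).
  i = 2 (α = 2): (2−12)(2−5)(2−1)(2−9) = (−10)·(−3)·1·(−7) = −210 ≡ 11, so v_2 = 11^{−1} = 6 (mod 13).
  i = 3 (α = 5): (5−12)(5−2)(5−1)(5−9) = (−7)·3·4·(−4) = 336 ≡ 11, so v_3 = 11^{−1} = 6 (mod 13).
  i = 4 (α = 1): (1−12)(1−2)(1−5)(1−9) = (−11)·(−1)·(−4)·(−8) = 352 ≡ 1, so v_4 = 1^{−1} = 1 (mod 13).
  i = 5 (α = 9): (9−12)(9−2)(9−5)(9−1) = (−3)·7·4·8 = −672 ≡ 4, so v_5 = 4^{−1} = 10 (mod 13).
  v = [3, 6, 6, 1, 10].
Step 2: syndromes of r = [6, 5, 4, 8, 7] (all sums mod 13).
  S_0 = Σ v_i r_i = 3·6 + 6·5 + 6·4 + 1·8 + 10·7 = 150 ≡ 7.
  S_1 = Σ v_i α_i r_i = 3·12·6 + 6·2·5 + 6·5·4 + 1·1·8 + 10·9·7 = 1034 ≡ 7.
  α_i^2 mod 13 = [1, 4, 12, 1, 3].
  S_2 = Σ v_i α_i^2 r_i = 3·1·6 + 6·4·5 + 6·12·4 + 1·1·8 + 10·3·7 = 644 ≡ 7.
  S = (7, 7, 7) ≠ 0, so r is not a codeword (an error is present).
Step 3: locate the error. For a single error e at position i, S_ℓ = v_i·e·α_i^ℓ, so α_err = S_1/S_0.
  S_0^{−1} = 7^{−1} = 2 (mod 13), so α_err = 7·2 = 14 ≡ 1 = α_4. Error position i = 4.
  Consistency check: S_2/S_1 = 7·2 = 14 ≡ 1 = α_err ✓ (single-error assumption holds).
Step 4: error magnitude e = S_0/v_4 = S_0·∏_{j≠4}(α_4 − α_j) = 7·1 = 7 ≡ 7 (mod 13).
Step 5: correct position 4: c_4 = r_4 − e = 8 − 7 ≡ 1 (mod 13). Hence c = [6, 5, 4, 1, 7].
  Check: interpolating c through the α_i gives m(x) = 10 + 4·x (degree < 2) with m(α_i) = c_i for every i, so c is indeed a codeword.


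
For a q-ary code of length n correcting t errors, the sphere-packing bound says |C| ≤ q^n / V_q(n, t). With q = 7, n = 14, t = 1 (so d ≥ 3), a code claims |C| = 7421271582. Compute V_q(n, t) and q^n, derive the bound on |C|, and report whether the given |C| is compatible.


V_q(n, t) = 85, q^n = 678223072849, Hamming bound = 7979094974, |C| = 7421271582 ≤ bound (satisfied).

Step 1: Compute V_q(n, t) = Σ_{j=0}^1 C(n, j) (q−1)^j.
  j = 0: C(14,0)·(6)^0 = 1·1 = 1.
  j = 1: C(14,1)·(6)^1 = 14·6 = 84.
  V_q(n, t) = 1 + 84 = 85.
Step 2: q^n = 7^14 = 678223072849.
Step 3: Hamming bound ⌊q^n / V_q(n,t)⌋ = ⌊678223072849/85⌋ = 7979094974.
Step 4: Compare |C| = 7421271582 to 7979094974: satisfied.
The claimed |C| lies below the Hamming bound.


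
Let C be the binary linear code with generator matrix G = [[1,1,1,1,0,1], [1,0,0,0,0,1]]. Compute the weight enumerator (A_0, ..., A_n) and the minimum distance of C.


Weight distribution: A_0 = 1, A_2 = 1, A_3 = 1, A_5 = 1. Minimum distance d = 2.

Enumerate all 2^2 = 4 messages m ∈ F_2^2.
For each, compute codeword c = mG in F_2^6, then tally its weight.
  m = 00 → c = 000000, weight = 0.
  m = 10 → c = 111101, weight = 5.
  m = 01 → c = 100001, weight = 2.
  m = 11 → c = 011100, weight = 3.
Tally weights:
  weight 0: 1 codewords.
  weight 2: 1 codewords.
  weight 3: 1 codewords.
  weight 5: 1 codewords.
Minimum distance d = smallest w > 0 with A_w > 0 = 2.
Sanity: Σ A_w = 4 = 2^2 = 4 ✓.


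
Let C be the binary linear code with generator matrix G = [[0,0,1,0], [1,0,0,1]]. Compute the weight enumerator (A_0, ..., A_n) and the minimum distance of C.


Weight distribution: A_0 = 1, A_1 = 1, A_2 = 1, A_3 = 1. Minimum distance d = 1.

Enumerate all 2^2 = 4 messages m ∈ F_2^2.
For each, compute codeword c = mG in F_2^4, then tally its weight.
  m = 00 → c = 0000, weight = 0.
  m = 10 → c = 0010, weight = 1.
  m = 01 → c = 1001, weight = 2.
  m = 11 → c = 1011, weight = 3.
Tally weights:
  weight 0: 1 codewords.
  weight 1: 1 codewords.
  weight 2: 1 codewords.
  weight 3: 1 codewords.
Minimum distance d = smallest w > 0 with A_w > 0 = 1.
Sanity: Σ A_w = 4 = 2^2 = 4 ✓.


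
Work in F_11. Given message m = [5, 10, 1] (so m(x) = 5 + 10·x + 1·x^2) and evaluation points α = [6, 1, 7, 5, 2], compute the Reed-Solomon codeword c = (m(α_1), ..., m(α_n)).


c = [2, 5, 3, 3, 7]

Message polynomial: m(x) = 5 + 10·x + 1·x^2 (mod 11).
For each evaluation point α_i, compute m(α_i) mod 11:
  α_1 = 6: Horner steps 1 → 5 → 2, so m(6) = 2.
  α_2 = 1: Horner steps 1 → 0 → 5, so m(1) = 5.
  α_3 = 7: Horner steps 1 → 6 → 3, so m(7) = 3.
  α_4 = 5: Horner steps 1 → 4 → 3, so m(5) = 3.
  α_5 = 2: Horner steps 1 → 1 → 7, so m(2) = 7.
Codeword c = [2, 5, 3, 3, 7] ∈ F_11^5.


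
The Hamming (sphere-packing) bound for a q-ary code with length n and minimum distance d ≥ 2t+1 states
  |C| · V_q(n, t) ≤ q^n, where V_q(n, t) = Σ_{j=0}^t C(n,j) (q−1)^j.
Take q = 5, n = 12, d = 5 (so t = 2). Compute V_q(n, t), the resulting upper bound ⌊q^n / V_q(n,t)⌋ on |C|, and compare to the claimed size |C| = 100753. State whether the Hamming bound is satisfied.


V_q(n, t) = 1105, q^n = 244140625, Hamming bound = 220941, |C| = 100753 ≤ bound (satisfied).

Step 1: Compute V_q(n, t) = Σ_{j=0}^2 C(n, j) (q−1)^j.
  j = 0: C(12,0)·(4)^0 = 1·1 = 1.
  j = 1: C(12,1)·(4)^1 = 12·4 = 48.
  j = 2: C(12,2)·(4)^2 = 66·16 = 1056.
  V_q(n, t) = 1 + 48 + 1056 = 1105.
Step 2: q^n = 5^12 = 244140625.
Step 3: Hamming bound ⌊q^n / V_q(n,t)⌋ = ⌊244140625/1105⌋ = 220941.
Step 4: Compare |C| = 100753 to 220941: satisfied.
The claimed |C| lies below the Hamming bound.


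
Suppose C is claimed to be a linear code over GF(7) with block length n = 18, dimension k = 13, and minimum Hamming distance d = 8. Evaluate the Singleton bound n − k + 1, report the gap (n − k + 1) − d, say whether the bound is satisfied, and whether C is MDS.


Singleton RHS = n − k + 1 = 6, slack = -2, bound violated (no such code; not MDS).

Singleton bound: d ≤ n − k + 1.
Here n = 18, k = 13, so n − k + 1 = 6.
Given d = 8, check d ≤ 6: NO.
Slack = (n − k + 1) − d = -2.
The slack is negative: d = 8 exceeds n − k + 1 = 6 by 2, so the Singleton bound is violated and no linear [18, 13, 8]_7 code can exist. In particular it is not MDS (MDS requires d = n − k + 1 exactly).
Description: the claimed parameters are [18, 13, 8]_7; such a code would be impossible (violates the Singleton bound).


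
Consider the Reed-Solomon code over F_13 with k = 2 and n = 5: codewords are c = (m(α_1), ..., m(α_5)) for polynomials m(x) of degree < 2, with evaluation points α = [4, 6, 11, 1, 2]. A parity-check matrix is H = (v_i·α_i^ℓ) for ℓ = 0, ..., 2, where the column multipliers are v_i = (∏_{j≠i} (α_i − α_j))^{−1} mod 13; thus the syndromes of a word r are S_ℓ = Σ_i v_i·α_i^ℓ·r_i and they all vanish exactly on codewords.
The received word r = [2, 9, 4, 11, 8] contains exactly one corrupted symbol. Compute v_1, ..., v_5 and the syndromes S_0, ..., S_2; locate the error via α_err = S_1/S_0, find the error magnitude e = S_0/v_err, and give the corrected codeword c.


S = (9, 8, 10), error at position 3, error magnitude e = 10, c = [2, 9, 7, 11, 8].

Step 1: column multipliers v_i = (∏_{j≠i}(α_i − α_j))^{−1} mod 13.
  i = 1 (α = 4): (4−6)(4−11)(4−1)(4−2) = (−2)·(−7)·3·2 = 84 ≡ 6, so v_1 = 6^{−1} = 11 (mod 13).
  i = 2 (α = 6): (6−4)(6−11)(6−1)(6−2) = 2·(−5)·5·4 = −200 ≡ 8, so v_2 = 8^{−1} = 5 (mod 13).
  i = 3 (α = 11): (11−4)(11−6)(11−1)(11−2) = 7·5·10·9 = 3150 ≡ 4, so v_3 = 4^{−1} = 10 (mod 13).
  i = 4 (α = 1): (1−4)(1−6)(1−11)(1−2) = (−3)·(−5)·(−10)·(−1) = 150 ≡ 7, so v_4 = 7^{−1} = 2 (mod 13).
  i = 5 (α = 2): (2−4)(2−6)(2−11)(2−1) = (−2)·(−4)·(−9)·1 = −72 ≡ 6, so v_5 = 6^{−1} = 11 (mod 13).
  v = [11, 5, 10, 2, 11].
Step 2: syndromes of r = [2, 9, 4, 11, 8] (all sums mod 13).
  S_0 = Σ v_i r_i = 11·2 + 5·9 + 10·4 + 2·11 + 11·8 = 217 ≡ 9.
  S_1 = Σ v_i α_i r_i = 11·4·2 + 5·6·9 + 10·11·4 + 2·1·11 + 11·2·8 = 996 ≡ 8.
  α_i^2 mod 13 = [3, 10, 4, 1, 4].
  S_2 = Σ v_i α_i^2 r_i = 11·3·2 + 5·10·9 + 10·4·4 + 2·1·11 + 11·4·8 = 1050 ≡ 10.
  S = (9, 8, 10) ≠ 0, so r is not a codeword (an error is present).
Step 3: locate the error. For a single error e at position i, S_ℓ = v_i·e·α_i^ℓ, so α_err = S_1/S_0.
  S_0^{−1} = 9^{−1} = 3 (mod 13), so α_err = 8·3 = 24 ≡ 11 = α_3. Error position i = 3.
  Consistency check: S_2/S_1 = 10·5 = 50 ≡ 11 = α_err ✓ (single-error assumption holds).
Step 4: error magnitude e = S_0/v_3 = S_0·∏_{j≠3}(α_3 − α_j) = 9·4 = 36 ≡ 10 (mod 13).
Step 5: correct position 3: c_3 = r_3 − e = 4 − 10 ≡ 7 (mod 13). Hence c = [2, 9, 7, 11, 8].
  Check: interpolating c through the α_i gives m(x) = 1 + 10·x (degree < 2) with m(α_i) = c_i for every i, so c is indeed a codeword.


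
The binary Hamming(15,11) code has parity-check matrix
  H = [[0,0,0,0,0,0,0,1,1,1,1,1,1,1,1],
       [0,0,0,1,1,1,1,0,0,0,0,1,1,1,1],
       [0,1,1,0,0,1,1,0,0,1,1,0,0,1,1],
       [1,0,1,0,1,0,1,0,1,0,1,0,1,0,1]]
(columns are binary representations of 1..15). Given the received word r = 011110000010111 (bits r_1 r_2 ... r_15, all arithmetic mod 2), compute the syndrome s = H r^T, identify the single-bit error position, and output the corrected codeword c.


s = (0, 1, 1, 1)^T, error position = 7, corrected codeword c = 011110100010111

Compute s = H r^T mod 2 one row at a time:
  s_1 = 0 + 0 + 0 + 1 + 0 + 1 + 1 + 1 = 4 ≡ 0 (mod 2).
  s_2 = 1 + 1 + 0 + 0 + 0 + 1 + 1 + 1 = 5 ≡ 1 (mod 2).
  s_3 = 1 + 1 + 0 + 0 + 0 + 1 + 1 + 1 = 5 ≡ 1 (mod 2).
  s_4 = 0 + 1 + 1 + 0 + 0 + 1 + 1 + 1 = 5 ≡ 1 (mod 2).
s = (0, 1, 1, 1)^T — this equals column 7 of H (binary 0111), so error is at position 7.
Correct: flip bit 7 of r = 011110000010111 to get c = 011110100010111.


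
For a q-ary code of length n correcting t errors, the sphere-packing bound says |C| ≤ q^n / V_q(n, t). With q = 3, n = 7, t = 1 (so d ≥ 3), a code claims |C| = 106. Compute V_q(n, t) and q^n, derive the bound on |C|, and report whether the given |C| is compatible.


V_q(n, t) = 15, q^n = 2187, Hamming bound = 145, |C| = 106 ≤ bound (satisfied).

Step 1: Compute V_q(n, t) = Σ_{j=0}^1 C(n, j) (q−1)^j.
  j = 0: C(7,0)·(2)^0 = 1·1 = 1.
  j = 1: C(7,1)·(2)^1 = 7·2 = 14.
  V_q(n, t) = 1 + 14 = 15.
Step 2: q^n = 3^7 = 2187.
Step 3: Hamming bound ⌊q^n / V_q(n,t)⌋ = ⌊2187/15⌋ = 145.
Step 4: Compare |C| = 106 to 145: satisfied.
The claimed |C| lies below the Hamming bound.


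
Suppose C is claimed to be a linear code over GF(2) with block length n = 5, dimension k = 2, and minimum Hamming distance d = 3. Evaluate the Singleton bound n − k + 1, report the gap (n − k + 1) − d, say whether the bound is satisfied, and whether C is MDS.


Singleton RHS = n − k + 1 = 4, slack = 1, bound satisfied, not MDS.

Singleton bound: d ≤ n − k + 1.
Here n = 5, k = 2, so n − k + 1 = 4.
Given d = 3, check d ≤ 4: YES.
Slack = (n − k + 1) − d = 1.
The code is NOT MDS (slack = 1 > 0).
Description: the claimed parameters are [5, 2, 3]_2; such a code would be non-MDS.


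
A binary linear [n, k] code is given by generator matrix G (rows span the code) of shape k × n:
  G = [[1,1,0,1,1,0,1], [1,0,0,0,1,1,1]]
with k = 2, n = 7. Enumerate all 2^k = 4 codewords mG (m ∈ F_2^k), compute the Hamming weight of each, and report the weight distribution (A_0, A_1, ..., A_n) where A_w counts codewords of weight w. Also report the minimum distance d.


Weight distribution: A_0 = 1, A_3 = 1, A_4 = 1, A_5 = 1. Minimum distance d = 3.

Enumerate all 2^2 = 4 messages m ∈ F_2^2.
For each, compute codeword c = mG in F_2^7, then tally its weight.
  m = 00 → c = 0000000, weight = 0.
  m = 10 → c = 1101101, weight = 5.
  m = 01 → c = 1000111, weight = 4.
  m = 11 → c = 0101010, weight = 3.
Tally weights:
  weight 0: 1 codewords.
  weight 3: 1 codewords.
  weight 4: 1 codewords.
  weight 5: 1 codewords.
Minimum distance d = smallest w > 0 with A_w > 0 = 3.
Sanity: Σ A_w = 4 = 2^2 = 4 ✓.


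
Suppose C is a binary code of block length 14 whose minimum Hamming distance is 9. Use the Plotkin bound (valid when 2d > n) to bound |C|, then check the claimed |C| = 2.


Plotkin bound M ≤ 4; given |C| = 2 ≤ bound (satisfied).

Check applicability: 2d = 18, n = 14.
2d − n = 4 > 0, so Plotkin applies.
Compute d/(2d−n) = 9/4 ≈ 2.2500.
⌊d/(2d−n)⌋ = 2.
Plotkin bound: M ≤ 2·2 = 4.
Given |C| = 2, check: satisfied.
This |C| is below the Plotkin bound.


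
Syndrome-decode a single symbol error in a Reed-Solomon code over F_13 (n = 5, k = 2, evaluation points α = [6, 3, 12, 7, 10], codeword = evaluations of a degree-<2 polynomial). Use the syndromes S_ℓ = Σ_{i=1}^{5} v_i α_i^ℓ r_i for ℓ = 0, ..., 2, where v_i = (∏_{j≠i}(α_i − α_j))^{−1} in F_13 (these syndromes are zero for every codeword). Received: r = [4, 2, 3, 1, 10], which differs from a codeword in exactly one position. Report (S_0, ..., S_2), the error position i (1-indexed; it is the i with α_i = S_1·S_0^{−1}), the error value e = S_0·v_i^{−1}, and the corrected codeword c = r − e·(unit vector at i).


S = (1, 6, 10), error at position 1, error magnitude e = 6, c = [11, 2, 3, 1, 10].

Step 1: column multipliers v_i = (∏_{j≠i}(α_i − α_j))^{−1} mod 13.
  i = 1 (α = 6): (6−3)(6−12)(6−7)(6−10) = 3·(−6)·(−1)·(−4) = −72 ≡ 6, so v_1 = 6^{−1} = 11 (mod 13).
  i = 2 (α = 3): (3−6)(3−12)(3−7)(3−10) = (−3)·(−9)·(−4)·(−7) = 756 ≡ 2, so v_2 = 2^{−1} = 7 (mod 13).
  i = 3 (α = 12): (12−6)(12−3)(12−7)(12−10) = 6·9·5·2 = 540 ≡ 7, so v_3 = 7^{−1} = 2 (mod 13).
  i = 4 (α = 7): (7−6)(7−3)(7−12)(7−10) = 1·4·(−5)·(−3) = 60 ≡ 8, so v_4 = 8^{−1} = 5 (mod 13).
  i = 5 (α = 10): (10−6)(10−3)(10−12)(10−7) = 4·7·(−2)·3 = −168 ≡ 1, so v_5 = 1^{−1} = 1 (mod 13).
  v = [11, 7, 2, 5, 1].
Step 2: syndromes of r = [4, 2, 3, 1, 10] (all sums mod 13).
  S_0 = Σ v_i r_i = 11·4 + 7·2 + 2·3 + 5·1 + 1·10 = 79 ≡ 1.
  S_1 = Σ v_i α_i r_i = 11·6·4 + 7·3·2 + 2·12·3 + 5·7·1 + 1·10·10 = 513 ≡ 6.
  α_i^2 mod 13 = [10, 9, 1, 10, 9].
  S_2 = Σ v_i α_i^2 r_i = 11·10·4 + 7·9·2 + 2·1·3 + 5·10·1 + 1·9·10 = 712 ≡ 10.
  S = (1, 6, 10) ≠ 0, so r is not a codeword (an error is present).
Step 3: locate the error. For a single error e at position i, S_ℓ = v_i·e·α_i^ℓ, so α_err = S_1/S_0.
  S_0^{−1} = 1^{−1} = 1 (mod 13), so α_err = 6·1 = 6 ≡ 6 = α_1. Error position i = 1.
  Consistency check: S_2/S_1 = 10·11 = 110 ≡ 6 = α_err ✓ (single-error assumption holds).
Step 4: error magnitude e = S_0/v_1 = S_0·∏_{j≠1}(α_1 − α_j) = 1·6 = 6 ≡ 6 (mod 13).
Step 5: correct position 1: c_1 = r_1 − e = 4 − 6 ≡ 11 (mod 13). Hence c = [11, 2, 3, 1, 10].
  Check: interpolating c through the α_i gives m(x) = 6 + 3·x (degree < 2) with m(α_i) = c_i for every i, so c is indeed a codeword.


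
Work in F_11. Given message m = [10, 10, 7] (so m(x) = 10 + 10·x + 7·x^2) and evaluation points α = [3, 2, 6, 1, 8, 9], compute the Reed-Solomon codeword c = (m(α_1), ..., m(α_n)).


c = [4, 3, 3, 5, 10, 7]

Message polynomial: m(x) = 10 + 10·x + 7·x^2 (mod 11).
For each evaluation point α_i, compute m(α_i) mod 11:
  α_1 = 3: Horner steps 7 → 9 → 4, so m(3) = 4.
  α_2 = 2: Horner steps 7 → 2 → 3, so m(2) = 3.
  α_3 = 6: Horner steps 7 → 8 → 3, so m(6) = 3.
  α_4 = 1: Horner steps 7 → 6 → 5, so m(1) = 5.
  α_5 = 8: Horner steps 7 → 0 → 10, so m(8) = 10.
  α_6 = 9: Horner steps 7 → 7 → 7, so m(9) = 7.
Codeword c = [4, 3, 3, 5, 10, 7] ∈ F_11^6.


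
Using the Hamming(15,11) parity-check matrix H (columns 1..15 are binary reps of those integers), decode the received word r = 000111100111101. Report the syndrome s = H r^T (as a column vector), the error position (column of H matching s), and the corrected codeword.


s = (1, 1, 1, 1)^T, error position = 15, corrected codeword c = 000111100111100

Compute s = H r^T mod 2 one row at a time:
  s_1 = 0 + 0 + 1 + 1 + 1 + 1 + 0 + 1 = 5 ≡ 1 (mod 2).
  s_2 = 1 + 1 + 1 + 1 + 1 + 1 + 0 + 1 = 7 ≡ 1 (mod 2).
  s_3 = 0 + 0 + 1 + 1 + 1 + 1 + 0 + 1 = 5 ≡ 1 (mod 2).
  s_4 = 0 + 0 + 1 + 1 + 0 + 1 + 1 + 1 = 5 ≡ 1 (mod 2).
s = (1, 1, 1, 1)^T — this equals column 15 of H (binary 1111), so error is at position 15.
Correct: flip bit 15 of r = 000111100111101 to get c = 000111100111100.


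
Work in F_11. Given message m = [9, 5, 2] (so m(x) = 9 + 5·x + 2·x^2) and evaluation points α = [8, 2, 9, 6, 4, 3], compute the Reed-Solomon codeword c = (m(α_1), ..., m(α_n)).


c = [1, 5, 7, 1, 6, 9]

Message polynomial: m(x) = 9 + 5·x + 2·x^2 (mod 11).
For each evaluation point α_i, compute m(α_i) mod 11:
  α_1 = 8: Horner steps 2 → 10 → 1, so m(8) = 1.
  α_2 = 2: Horner steps 2 → 9 → 5, so m(2) = 5.
  α_3 = 9: Horner steps 2 → 1 → 7, so m(9) = 7.
  α_4 = 6: Horner steps 2 → 6 → 1, so m(6) = 1.
  α_5 = 4: Horner steps 2 → 2 → 6, so m(4) = 6.
  α_6 = 3: Horner steps 2 → 0 → 9, so m(3) = 9.
Codeword c = [1, 5, 7, 1, 6, 9] ∈ F_11^6.


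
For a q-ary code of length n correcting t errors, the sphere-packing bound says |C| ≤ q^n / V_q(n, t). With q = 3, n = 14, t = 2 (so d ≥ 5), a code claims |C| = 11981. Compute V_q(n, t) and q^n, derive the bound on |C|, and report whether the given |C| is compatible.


V_q(n, t) = 393, q^n = 4782969, Hamming bound = 12170, |C| = 11981 ≤ bound (satisfied).

Step 1: Compute V_q(n, t) = Σ_{j=0}^2 C(n, j) (q−1)^j.
  j = 0: C(14,0)·(2)^0 = 1·1 = 1.
  j = 1: C(14,1)·(2)^1 = 14·2 = 28.
  j = 2: C(14,2)·(2)^2 = 91·4 = 364.
  V_q(n, t) = 1 + 28 + 364 = 393.
Step 2: q^n = 3^14 = 4782969.
Step 3: Hamming bound ⌊q^n / V_q(n,t)⌋ = ⌊4782969/393⌋ = 12170.
Step 4: Compare |C| = 11981 to 12170: satisfied.
The claimed |C| lies below the Hamming bound.


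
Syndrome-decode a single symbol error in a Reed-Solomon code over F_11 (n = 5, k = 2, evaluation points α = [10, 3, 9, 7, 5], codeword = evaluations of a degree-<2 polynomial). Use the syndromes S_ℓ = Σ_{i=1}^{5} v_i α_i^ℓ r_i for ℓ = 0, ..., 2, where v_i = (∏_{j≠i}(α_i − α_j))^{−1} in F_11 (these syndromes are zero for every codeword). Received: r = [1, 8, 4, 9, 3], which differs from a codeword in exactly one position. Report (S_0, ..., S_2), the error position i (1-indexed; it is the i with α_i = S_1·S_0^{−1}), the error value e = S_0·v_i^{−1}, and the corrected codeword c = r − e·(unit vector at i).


S = (10, 1, 10), error at position 1, error magnitude e = 5, c = [7, 8, 4, 9, 3].

Step 1: column multipliers v_i = (∏_{j≠i}(α_i − α_j))^{−1} mod 11.
  i = 1 (α = 10): (10−3)(10−9)(10−7)(10−5) = 7·1·3·5 = 105 ≡ 6, so v_1 = 6^{−1} = 2 (mod 11).
  i = 2 (α = 3): (3−10)(3−9)(3−7)(3−5) = (−7)·(−6)·(−4)·(−2) = 336 ≡ 6, so v_2 = 6^{−1} = 2 (mod 11).
  i = 3 (α = 9): (9−10)(9−3)(9−7)(9−5) = (−1)·6·2·4 = −48 ≡ 7, so v_3 = 7^{−1} = 8 (mod 11).
  i = 4 (α = 7): (7−10)(7−3)(7−9)(7−5) = (−3)·4·(−2)·2 = 48 ≡ 4, so v_4 = 4^{−1} = 3 (mod 11).
  i = 5 (α = 5): (5−10)(5−3)(5−9)(5−7) = (−5)·2·(−4)·(−2) = −80 ≡ 8, so v_5 = 8^{−1} = 7 (mod 11).
  v = [2, 2, 8, 3, 7].
Step 2: syndromes of r = [1, 8, 4, 9, 3] (all sums mod 11).
  S_0 = Σ v_i r_i = 2·1 + 2·8 + 8·4 + 3·9 + 7·3 = 98 ≡ 10.
  S_1 = Σ v_i α_i r_i = 2·10·1 + 2·3·8 + 8·9·4 + 3·7·9 + 7·5·3 = 650 ≡ 1.
  α_i^2 mod 11 = [1, 9, 4, 5, 3].
  S_2 = Σ v_i α_i^2 r_i = 2·1·1 + 2·9·8 + 8·4·4 + 3·5·9 + 7·3·3 = 472 ≡ 10.
  S = (10, 1, 10) ≠ 0, so r is not a codeword (an error is present).
Step 3: locate the error. For a single error e at position i, S_ℓ = v_i·e·α_i^ℓ, so α_err = S_1/S_0.
  S_0^{−1} = 10^{−1} = 10 (mod 11), so α_err = 1·10 = 10 ≡ 10 = α_1. Error position i = 1.
  Consistency check: S_2/S_1 = 10·1 = 10 ≡ 10 = α_err ✓ (single-error assumption holds).
Step 4: error magnitude e = S_0/v_1 = S_0·∏_{j≠1}(α_1 − α_j) = 10·6 = 60 ≡ 5 (mod 11).
Step 5: correct position 1: c_1 = r_1 − e = 1 − 5 ≡ 7 (mod 11). Hence c = [7, 8, 4, 9, 3].
  Check: interpolating c through the α_i gives m(x) = 10 + 3·x (degree < 2) with m(α_i) = c_i for every i, so c is indeed a codeword.
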